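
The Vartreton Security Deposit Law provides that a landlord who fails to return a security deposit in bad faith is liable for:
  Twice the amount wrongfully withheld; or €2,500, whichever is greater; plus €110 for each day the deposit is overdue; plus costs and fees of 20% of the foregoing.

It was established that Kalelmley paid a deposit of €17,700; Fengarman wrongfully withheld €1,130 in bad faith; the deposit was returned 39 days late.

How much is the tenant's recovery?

€8,148

Doubled: 2 × €1,130 = €2,260
Minimum €2,500: €2,260 is below the minimum → €2,500
Late-return penalty: 39 × €110 = €4,290
Damages plus late penalty: €2,500 + €4,290 = €6,790
Costs and fees: 20% of €6,790 = €1,358
Total recovery: €6,790 + €1,358 = €8,148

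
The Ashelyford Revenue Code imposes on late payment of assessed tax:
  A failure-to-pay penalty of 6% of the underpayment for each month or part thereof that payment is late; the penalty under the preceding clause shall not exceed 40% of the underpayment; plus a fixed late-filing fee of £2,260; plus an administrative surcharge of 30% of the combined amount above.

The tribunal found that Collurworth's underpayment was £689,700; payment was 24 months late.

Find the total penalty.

£361,582

Accrued rate: 6% × 24 = 144%, capped at 40% → 40%
Failure-to-pay penalty: 40% of £689,700 = £275,880
Penalty before surcharge: £275,880 + £2,260 = £278,140
Administrative surcharge: 30% of £278,140 = £83,442
Total penalty: £278,140 + £83,442 = £361,582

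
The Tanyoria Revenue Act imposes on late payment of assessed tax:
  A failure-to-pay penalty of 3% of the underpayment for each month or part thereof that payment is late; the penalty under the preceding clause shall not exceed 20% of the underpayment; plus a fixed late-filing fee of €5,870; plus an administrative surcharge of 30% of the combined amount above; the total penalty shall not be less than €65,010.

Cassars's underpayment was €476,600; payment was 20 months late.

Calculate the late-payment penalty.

Accrued rate: 3% × 20 = 60%, capped at 20% → 20%
Failure-to-pay penalty: 20% of €476,600 = €95,320
Penalty before surcharge: €95,320 + €5,870 = €101,190
Administrative surcharge: 30% of €101,190 = €30,357
Total penalty: €101,190 + €30,357 = €131,547
Minimum €65,010: €131,547 meets the minimum, no increase.

€131,547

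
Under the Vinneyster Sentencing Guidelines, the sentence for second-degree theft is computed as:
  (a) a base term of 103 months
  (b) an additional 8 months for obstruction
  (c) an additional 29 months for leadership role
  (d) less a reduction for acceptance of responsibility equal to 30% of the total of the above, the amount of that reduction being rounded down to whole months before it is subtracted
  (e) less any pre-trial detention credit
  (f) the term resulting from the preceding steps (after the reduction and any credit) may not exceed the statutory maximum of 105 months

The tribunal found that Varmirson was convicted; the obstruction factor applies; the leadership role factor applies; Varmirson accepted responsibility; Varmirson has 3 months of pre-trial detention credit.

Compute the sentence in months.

95 months

Obstruction enhancement: +8 months
Leadership role enhancement: +29 months
Adjusted term: 103 months + 8 months + 29 months = 140 months
Acceptance of responsibility reduction: 30% of 140 months = 42 months (rounded down)
After reduction: 140 − 42 = 98 months
Less pre-trial detention credit: 98 months − 3 months = 95 months
Cap at 105 months: 95 months is within the cap, no reduction.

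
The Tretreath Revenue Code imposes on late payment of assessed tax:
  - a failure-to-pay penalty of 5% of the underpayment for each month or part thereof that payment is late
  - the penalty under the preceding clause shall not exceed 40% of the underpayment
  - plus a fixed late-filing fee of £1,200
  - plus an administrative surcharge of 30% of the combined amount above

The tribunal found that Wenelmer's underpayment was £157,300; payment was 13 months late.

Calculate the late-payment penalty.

£83,356

Accrued rate: 5% × 13 = 65%, capped at 40% → 40%
Failure-to-pay penalty: 40% of £157,300 = £62,920
Penalty before surcharge: £62,920 + £1,200 = £64,120
Administrative surcharge: 30% of £64,120 = £19,236
Total penalty: £64,120 + £19,236 = £83,356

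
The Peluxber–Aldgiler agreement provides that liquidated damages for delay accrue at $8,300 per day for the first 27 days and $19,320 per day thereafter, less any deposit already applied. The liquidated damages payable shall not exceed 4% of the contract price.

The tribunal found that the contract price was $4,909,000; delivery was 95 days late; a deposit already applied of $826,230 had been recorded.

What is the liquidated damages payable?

Liquidated damages: $196,360

First 27 days: 27 × $8,300 = $224,100
Remaining days: (95 − 27) × $19,320 = $1,313,760
Accrued per-day damages: $224,100 + $1,313,760 = $1,537,860
Less deposit already applied: $1,537,860 − $826,230 = $711,630
Cap: 4% of $4,909,000 = $196,360
Cap at $196,360: $711,630 exceeds the cap → $196,360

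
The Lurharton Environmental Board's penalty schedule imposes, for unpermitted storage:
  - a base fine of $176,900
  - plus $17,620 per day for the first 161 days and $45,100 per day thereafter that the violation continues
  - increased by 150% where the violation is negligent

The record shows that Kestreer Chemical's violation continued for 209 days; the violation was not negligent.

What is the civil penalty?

$5,178,520

First 161 days: 161 × $17,620 = $2,836,820
Remaining days: (209 − 161) × $45,100 = $2,164,800
Per-day component: $2,836,820 + $2,164,800 = $5,001,620
Base plus per-day: $176,900 + $5,001,620 = $5,178,520
The violation was not negligent: no 150% increase.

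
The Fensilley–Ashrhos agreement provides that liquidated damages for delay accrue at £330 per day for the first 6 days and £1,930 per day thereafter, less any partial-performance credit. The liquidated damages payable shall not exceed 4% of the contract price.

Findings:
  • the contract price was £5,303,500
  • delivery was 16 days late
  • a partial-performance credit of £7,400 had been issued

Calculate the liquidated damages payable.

£13,880

First 6 days: 6 × £330 = £1,980
Remaining days: (16 − 6) × £1,930 = £19,300
Accrued per-day damages: £1,980 + £19,300 = £21,280
Less partial-performance credit: £21,280 − £7,400 = £13,880
Cap: 4% of £5,303,500 = £212,140
Cap at £212,140: £13,880 is within the cap, no reduction.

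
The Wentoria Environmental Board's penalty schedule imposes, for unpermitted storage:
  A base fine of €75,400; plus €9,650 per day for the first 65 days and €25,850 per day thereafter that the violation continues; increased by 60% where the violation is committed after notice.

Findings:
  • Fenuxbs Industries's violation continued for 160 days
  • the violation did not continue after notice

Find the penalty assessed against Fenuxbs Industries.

€3,158,400

First 65 days: 65 × €9,650 = €627,250
Remaining days: (160 − 65) × €25,850 = €2,455,750
Per-day component: €627,250 + €2,455,750 = €3,083,000
Base plus per-day: €75,400 + €3,083,000 = €3,158,400
The violation did not continue after notice: no 60% increase.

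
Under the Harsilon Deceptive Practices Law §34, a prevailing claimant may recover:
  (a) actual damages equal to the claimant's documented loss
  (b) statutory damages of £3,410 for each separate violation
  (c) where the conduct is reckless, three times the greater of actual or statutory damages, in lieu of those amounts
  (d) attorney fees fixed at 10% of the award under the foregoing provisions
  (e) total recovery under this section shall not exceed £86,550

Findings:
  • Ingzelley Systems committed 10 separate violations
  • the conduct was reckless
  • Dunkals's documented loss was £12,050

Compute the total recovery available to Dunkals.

Statutory damages: 10 × £3,410 = £34,100
Greater of actual damages (£12,050) or statutory damages (£34,100): £34,100
Trebled: 3 × £34,100 = £102,300
Attorney fees: 10% of £102,300 = £10,230
Total before cap: £102,300 + £10,230 = £112,530
Cap at £86,550: £112,530 exceeds the cap → £86,550

£86,550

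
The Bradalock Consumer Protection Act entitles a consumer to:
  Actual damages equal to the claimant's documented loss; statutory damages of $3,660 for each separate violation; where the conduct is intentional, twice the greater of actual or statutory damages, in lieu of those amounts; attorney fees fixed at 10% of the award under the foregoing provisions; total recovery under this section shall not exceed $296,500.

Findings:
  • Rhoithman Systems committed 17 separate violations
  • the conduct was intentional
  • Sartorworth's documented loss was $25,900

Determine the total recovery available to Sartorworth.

Statutory damages: 17 × $3,660 = $62,220
Greater of actual damages ($25,900) or statutory damages ($62,220): $62,220
Doubled: 2 × $62,220 = $124,440
Attorney fees: 10% of $124,440 = $12,444
Total before cap: $124,440 + $12,444 = $136,884
Cap at $296,500: $136,884 is within the cap, no reduction.

$136,884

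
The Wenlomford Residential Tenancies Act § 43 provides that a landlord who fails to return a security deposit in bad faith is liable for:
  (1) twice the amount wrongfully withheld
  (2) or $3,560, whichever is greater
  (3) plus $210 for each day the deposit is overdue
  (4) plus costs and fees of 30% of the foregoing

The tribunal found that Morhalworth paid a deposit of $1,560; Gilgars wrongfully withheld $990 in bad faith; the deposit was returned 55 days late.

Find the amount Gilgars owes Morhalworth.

Doubled: 2 × $990 = $1,980
Minimum $3,560: $1,980 is below the minimum → $3,560
Late-return penalty: 55 × $210 = $11,550
Damages plus late penalty: $3,560 + $11,550 = $15,110
Costs and fees: 30% of $15,110 = $4,533
Total recovery: $15,110 + $4,533 = $19,643

$19,643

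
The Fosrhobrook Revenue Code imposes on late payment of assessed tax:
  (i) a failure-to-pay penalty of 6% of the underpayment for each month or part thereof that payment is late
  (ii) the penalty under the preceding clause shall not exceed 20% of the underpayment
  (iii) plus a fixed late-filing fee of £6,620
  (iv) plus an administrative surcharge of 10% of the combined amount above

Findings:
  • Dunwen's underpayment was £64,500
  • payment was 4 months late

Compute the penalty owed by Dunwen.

Accrued rate: 6% × 4 = 24%, capped at 20% → 20%
Failure-to-pay penalty: 20% of £64,500 = £12,900
Penalty before surcharge: £12,900 + £6,620 = £19,520
Administrative surcharge: 10% of £19,520 = £1,952
Total penalty: £19,520 + £1,952 = £21,472

£21,472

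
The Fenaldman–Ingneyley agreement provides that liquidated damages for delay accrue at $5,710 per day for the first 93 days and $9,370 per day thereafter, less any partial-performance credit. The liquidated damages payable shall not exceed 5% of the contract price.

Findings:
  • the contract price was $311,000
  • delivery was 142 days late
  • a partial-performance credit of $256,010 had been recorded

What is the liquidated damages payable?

First 93 days: 93 × $5,710 = $531,030
Remaining days: (142 − 93) × $9,370 = $459,130
Accrued per-day damages: $531,030 + $459,130 = $990,160
Less partial-performance credit: $990,160 − $256,010 = $734,150
Cap: 5% of $311,000 = $15,550
Cap at $15,550: $734,150 exceeds the cap → $15,550

$15,550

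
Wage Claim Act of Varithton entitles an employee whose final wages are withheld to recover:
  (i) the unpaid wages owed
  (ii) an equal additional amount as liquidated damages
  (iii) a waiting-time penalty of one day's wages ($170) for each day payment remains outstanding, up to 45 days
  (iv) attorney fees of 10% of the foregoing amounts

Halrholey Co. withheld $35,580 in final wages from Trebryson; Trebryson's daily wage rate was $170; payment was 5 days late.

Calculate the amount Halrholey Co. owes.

Liquidated damages (equal amount): $35,580
Penalty days: min(5, 45) = 5
Waiting-time penalty: 5 × $170 = $850
Subtotal: $35,580 + $35,580 + $850 = $72,010
Attorney fees: 10% of $72,010 = $7,201
Total award: $72,010 + $7,201 = $79,211

Total award: $79,211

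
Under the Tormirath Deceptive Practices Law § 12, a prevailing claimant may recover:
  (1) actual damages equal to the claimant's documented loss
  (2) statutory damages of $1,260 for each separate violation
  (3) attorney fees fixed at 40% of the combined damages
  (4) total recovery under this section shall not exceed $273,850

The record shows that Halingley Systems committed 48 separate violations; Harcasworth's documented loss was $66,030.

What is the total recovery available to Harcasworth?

Statutory damages: 48 × $1,260 = $60,480
Combined damages: $66,030 + $60,480 = $126,510
Attorney fees: 40% of $126,510 = $50,604
Total before cap: $126,510 + $50,604 = $177,114
Cap at $273,850: $177,114 is within the cap, no reduction.

Total recovery: $177,114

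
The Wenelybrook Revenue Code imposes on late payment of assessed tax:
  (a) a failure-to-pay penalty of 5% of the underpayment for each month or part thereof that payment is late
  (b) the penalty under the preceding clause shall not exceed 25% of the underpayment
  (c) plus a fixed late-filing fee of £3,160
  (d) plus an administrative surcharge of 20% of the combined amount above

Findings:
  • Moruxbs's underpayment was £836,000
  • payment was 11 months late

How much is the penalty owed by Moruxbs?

£254,592

Accrued rate: 5% × 11 = 55%, capped at 25% → 25%
Failure-to-pay penalty: 25% of £836,000 = £209,000
Penalty before surcharge: £209,000 + £3,160 = £212,160
Administrative surcharge: 20% of £212,160 = £42,432
Total penalty: £212,160 + £42,432 = £254,592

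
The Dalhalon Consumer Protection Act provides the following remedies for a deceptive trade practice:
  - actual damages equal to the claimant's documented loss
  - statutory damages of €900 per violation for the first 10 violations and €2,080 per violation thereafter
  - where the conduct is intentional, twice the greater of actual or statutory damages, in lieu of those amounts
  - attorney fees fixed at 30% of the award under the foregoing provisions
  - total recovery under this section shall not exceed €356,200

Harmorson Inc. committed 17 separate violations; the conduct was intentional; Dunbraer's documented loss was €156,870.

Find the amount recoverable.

First 10 violations: 10 × €900 = €9,000
Remaining violations: (17 − 10) × €2,080 = €14,560
Statutory damages: €9,000 + €14,560 = €23,560
Greater of actual damages (€156,870) or statutory damages (€23,560): €156,870
Doubled: 2 × €156,870 = €313,740
Attorney fees: 30% of €313,740 = €94,122
Total before cap: €313,740 + €94,122 = €407,862
Cap at €356,200: €407,862 exceeds the cap → €356,200

€356,200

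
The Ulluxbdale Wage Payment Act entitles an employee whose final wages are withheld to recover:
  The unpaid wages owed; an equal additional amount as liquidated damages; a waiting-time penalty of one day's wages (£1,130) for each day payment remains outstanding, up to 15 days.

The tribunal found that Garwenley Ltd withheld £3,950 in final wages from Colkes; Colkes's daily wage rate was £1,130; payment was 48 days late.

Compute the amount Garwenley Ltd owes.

£24,850

Liquidated damages (equal amount): £3,950
Penalty days: min(48, 15) = 15
Waiting-time penalty: 15 × £1,130 = £16,950
Total award: £3,950 + £3,950 + £16,950 = £24,850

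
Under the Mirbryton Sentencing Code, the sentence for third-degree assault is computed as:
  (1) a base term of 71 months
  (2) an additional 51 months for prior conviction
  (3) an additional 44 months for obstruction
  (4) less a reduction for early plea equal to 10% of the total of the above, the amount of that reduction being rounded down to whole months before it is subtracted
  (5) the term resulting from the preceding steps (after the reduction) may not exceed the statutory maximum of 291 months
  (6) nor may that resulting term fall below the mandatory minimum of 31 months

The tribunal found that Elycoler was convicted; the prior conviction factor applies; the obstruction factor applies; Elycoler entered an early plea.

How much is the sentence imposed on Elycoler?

150 months

Prior conviction enhancement: +51 months
Obstruction enhancement: +44 months
Adjusted term: 71 months + 51 months + 44 months = 166 months
Early plea reduction: 10% of 166 months = 16 months (rounded down)
After reduction: 166 − 16 = 150 months
Cap at 291 months: 150 months is within the cap, no reduction.
Minimum 31 months: 150 months meets the minimum, no increase.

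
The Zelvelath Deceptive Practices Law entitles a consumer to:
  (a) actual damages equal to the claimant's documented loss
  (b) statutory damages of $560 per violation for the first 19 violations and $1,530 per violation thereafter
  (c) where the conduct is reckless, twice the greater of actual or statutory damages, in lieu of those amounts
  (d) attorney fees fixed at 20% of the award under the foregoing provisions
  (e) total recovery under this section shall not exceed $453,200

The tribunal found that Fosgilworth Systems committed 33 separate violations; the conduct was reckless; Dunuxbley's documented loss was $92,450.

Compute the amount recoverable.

First 19 violations: 19 × $560 = $10,640
Remaining violations: (33 − 19) × $1,530 = $21,420
Statutory damages: $10,640 + $21,420 = $32,060
Greater of actual damages ($92,450) or statutory damages ($32,060): $92,450
Doubled: 2 × $92,450 = $184,900
Attorney fees: 20% of $184,900 = $36,980
Total before cap: $184,900 + $36,980 = $221,880
Cap at $453,200: $221,880 is within the cap, no reduction.

$221,880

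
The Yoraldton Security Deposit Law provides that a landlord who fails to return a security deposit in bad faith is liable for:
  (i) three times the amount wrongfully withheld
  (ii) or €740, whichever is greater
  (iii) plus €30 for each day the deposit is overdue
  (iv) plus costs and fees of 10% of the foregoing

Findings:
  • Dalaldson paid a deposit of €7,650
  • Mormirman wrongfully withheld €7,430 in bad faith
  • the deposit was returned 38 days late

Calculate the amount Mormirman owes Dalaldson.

Trebled: 3 × €7,430 = €22,290
Minimum €740: €22,290 meets the minimum, no increase.
Late-return penalty: 38 × €30 = €1,140
Damages plus late penalty: €22,290 + €1,140 = €23,430
Costs and fees: 10% of €23,430 = €2,343
Total recovery: €23,430 + €2,343 = €25,773

€25,773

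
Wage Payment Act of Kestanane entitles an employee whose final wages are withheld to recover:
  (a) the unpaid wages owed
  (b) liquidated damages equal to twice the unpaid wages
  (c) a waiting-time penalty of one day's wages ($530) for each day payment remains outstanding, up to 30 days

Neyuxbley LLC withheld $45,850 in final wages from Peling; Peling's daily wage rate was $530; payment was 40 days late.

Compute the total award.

Total award: $153,450

Doubled: 2 × $45,850 = $91,700
Penalty days: min(40, 30) = 30
Waiting-time penalty: 30 × $530 = $15,900
Total award: $45,850 + $91,700 + $15,900 = $153,450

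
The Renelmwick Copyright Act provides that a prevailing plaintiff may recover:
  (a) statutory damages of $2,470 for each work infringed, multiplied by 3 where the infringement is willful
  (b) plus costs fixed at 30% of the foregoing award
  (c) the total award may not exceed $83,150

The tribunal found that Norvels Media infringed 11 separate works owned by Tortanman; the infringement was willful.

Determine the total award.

Award: $83,150

Statutory damages: 11 × $2,470 = $27,170
Trebled: 3 × $27,170 = $81,510
Costs: 30% of $81,510 = $24,453
Award plus costs: $81,510 + $24,453 = $105,963
Cap at $83,150: $105,963 exceeds the cap → $83,150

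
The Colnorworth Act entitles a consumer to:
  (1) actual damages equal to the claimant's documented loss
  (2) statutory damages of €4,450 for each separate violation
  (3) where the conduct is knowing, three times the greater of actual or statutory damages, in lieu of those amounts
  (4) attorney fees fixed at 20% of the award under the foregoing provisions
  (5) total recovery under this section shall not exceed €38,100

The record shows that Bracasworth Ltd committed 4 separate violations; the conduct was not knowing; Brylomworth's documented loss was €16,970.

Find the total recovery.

Statutory damages: 4 × €4,450 = €17,800
Conduct not knowing: the in-lieu enhancement does not apply.
Actual plus statutory damages: €16,970 + €17,800 = €34,770
Attorney fees: 20% of €34,770 = €6,954
Total before cap: €34,770 + €6,954 = €41,724
Cap at €38,100: €41,724 exceeds the cap → €38,100

€38,100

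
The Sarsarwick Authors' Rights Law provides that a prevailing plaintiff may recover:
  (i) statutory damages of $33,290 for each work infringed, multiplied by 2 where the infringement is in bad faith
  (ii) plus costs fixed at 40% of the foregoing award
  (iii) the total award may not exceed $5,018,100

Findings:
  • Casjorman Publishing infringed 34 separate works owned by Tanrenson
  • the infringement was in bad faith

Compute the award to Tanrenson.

Award: $3,169,208

Statutory damages: 34 × $33,290 = $1,131,860
Doubled: 2 × $1,131,860 = $2,263,720
Costs: 40% of $2,263,720 = $905,488
Award plus costs: $2,263,720 + $905,488 = $3,169,208
Cap at $5,018,100: $3,169,208 is within the cap, no reduction.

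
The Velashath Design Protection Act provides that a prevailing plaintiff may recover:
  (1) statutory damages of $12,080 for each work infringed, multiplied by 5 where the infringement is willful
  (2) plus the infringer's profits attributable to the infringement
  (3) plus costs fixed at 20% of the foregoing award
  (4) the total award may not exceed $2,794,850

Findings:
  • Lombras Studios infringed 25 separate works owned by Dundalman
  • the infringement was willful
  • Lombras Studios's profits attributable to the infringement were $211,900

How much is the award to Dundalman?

Statutory damages: 25 × $12,080 = $302,000
Multiplied by 5: 5 × $302,000 = $1,510,000
Combined award: $1,510,000 + $211,900 = $1,721,900
Costs: 20% of $1,721,900 = $344,380
Award plus costs: $1,721,900 + $344,380 = $2,066,280
Cap at $2,794,850: $2,066,280 is within the cap, no reduction.

$2,066,280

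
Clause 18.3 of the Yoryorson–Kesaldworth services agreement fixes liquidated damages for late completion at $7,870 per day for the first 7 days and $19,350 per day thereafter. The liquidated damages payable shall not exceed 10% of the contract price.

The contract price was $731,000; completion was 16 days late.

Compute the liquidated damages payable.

$73,100

First 7 days: 7 × $7,870 = $55,090
Remaining days: (16 − 7) × $19,350 = $174,150
Accrued per-day damages: $55,090 + $174,150 = $229,240
Cap: 10% of $731,000 = $73,100
Cap at $73,100: $229,240 exceeds the cap → $73,100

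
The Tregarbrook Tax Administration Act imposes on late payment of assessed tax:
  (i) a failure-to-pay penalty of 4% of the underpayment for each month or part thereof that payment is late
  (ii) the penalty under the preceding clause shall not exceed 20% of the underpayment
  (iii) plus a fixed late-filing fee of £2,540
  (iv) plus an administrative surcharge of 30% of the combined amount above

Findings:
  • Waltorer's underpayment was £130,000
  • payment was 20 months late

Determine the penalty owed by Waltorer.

£37,102

Accrued rate: 4% × 20 = 80%, capped at 20% → 20%
Failure-to-pay penalty: 20% of £130,000 = £26,000
Penalty before surcharge: £26,000 + £2,540 = £28,540
Administrative surcharge: 30% of £28,540 = £8,562
Total penalty: £28,540 + £8,562 = £37,102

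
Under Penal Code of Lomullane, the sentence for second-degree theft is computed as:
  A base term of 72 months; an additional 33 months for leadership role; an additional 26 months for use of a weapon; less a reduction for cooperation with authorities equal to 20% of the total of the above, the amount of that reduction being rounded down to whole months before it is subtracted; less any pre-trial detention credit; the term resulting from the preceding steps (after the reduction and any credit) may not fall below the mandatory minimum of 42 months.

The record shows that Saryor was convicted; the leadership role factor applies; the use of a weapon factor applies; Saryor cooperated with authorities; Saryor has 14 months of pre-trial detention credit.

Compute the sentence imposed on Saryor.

Sentence: 91 months

Leadership role enhancement: +33 months
Use of a weapon enhancement: +26 months
Adjusted term: 72 months + 33 months + 26 months = 131 months
Cooperation with authorities reduction: 20% of 131 months = 26 months (rounded down)
After reduction: 131 − 26 = 105 months
Less pre-trial detention credit: 105 months − 14 months = 91 months
Minimum 42 months: 91 months meets the minimum, no increase.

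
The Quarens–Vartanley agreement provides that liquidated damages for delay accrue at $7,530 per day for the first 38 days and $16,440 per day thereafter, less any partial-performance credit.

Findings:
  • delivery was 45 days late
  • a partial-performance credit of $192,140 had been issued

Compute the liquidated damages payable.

First 38 days: 38 × $7,530 = $286,140
Remaining days: (45 − 38) × $16,440 = $115,080
Accrued per-day damages: $286,140 + $115,080 = $401,220
Less partial-performance credit: $401,220 − $192,140 = $209,080

$209,080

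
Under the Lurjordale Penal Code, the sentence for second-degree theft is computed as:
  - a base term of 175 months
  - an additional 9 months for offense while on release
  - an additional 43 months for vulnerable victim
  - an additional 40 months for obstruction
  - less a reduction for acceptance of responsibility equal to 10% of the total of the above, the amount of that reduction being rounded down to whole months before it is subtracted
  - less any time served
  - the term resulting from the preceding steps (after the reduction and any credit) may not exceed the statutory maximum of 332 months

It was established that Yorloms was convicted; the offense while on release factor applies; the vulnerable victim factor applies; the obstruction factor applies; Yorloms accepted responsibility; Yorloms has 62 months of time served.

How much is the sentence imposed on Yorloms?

Sentence: 179 months

Offense while on release enhancement: +9 months
Vulnerable victim enhancement: +43 months
Obstruction enhancement: +40 months
Adjusted term: 175 months + 9 months + 43 months + 40 months = 267 months
Acceptance of responsibility reduction: 10% of 267 months = 26 months (rounded down)
After reduction: 267 − 26 = 241 months
Less time served: 241 months − 62 months = 179 months
Cap at 332 months: 179 months is within the cap, no reduction.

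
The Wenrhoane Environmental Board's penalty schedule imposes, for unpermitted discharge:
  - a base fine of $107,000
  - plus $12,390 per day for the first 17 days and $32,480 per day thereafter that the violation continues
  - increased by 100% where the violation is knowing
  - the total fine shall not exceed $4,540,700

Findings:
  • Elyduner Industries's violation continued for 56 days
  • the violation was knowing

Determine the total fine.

First 17 days: 17 × $12,390 = $210,630
Remaining days: (56 − 17) × $32,480 = $1,266,720
Per-day component: $210,630 + $1,266,720 = $1,477,350
Base plus per-day: $107,000 + $1,477,350 = $1,584,350
Enhancement: 100% of $1,584,350 = $1,584,350
Enhanced fine: $1,584,350 + $1,584,350 = $3,168,700
Cap at $4,540,700: $3,168,700 is within the cap, no reduction.

$3,168,700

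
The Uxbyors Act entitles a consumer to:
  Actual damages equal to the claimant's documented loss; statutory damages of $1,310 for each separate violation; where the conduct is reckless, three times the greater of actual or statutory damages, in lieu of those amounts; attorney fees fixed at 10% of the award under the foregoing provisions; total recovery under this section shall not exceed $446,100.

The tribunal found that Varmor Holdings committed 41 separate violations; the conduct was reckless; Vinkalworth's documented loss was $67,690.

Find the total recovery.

Statutory damages: 41 × $1,310 = $53,710
Greater of actual damages ($67,690) or statutory damages ($53,710): $67,690
Trebled: 3 × $67,690 = $203,070
Attorney fees: 10% of $203,070 = $20,307
Total before cap: $203,070 + $20,307 = $223,377
Cap at $446,100: $223,377 is within the cap, no reduction.

$223,377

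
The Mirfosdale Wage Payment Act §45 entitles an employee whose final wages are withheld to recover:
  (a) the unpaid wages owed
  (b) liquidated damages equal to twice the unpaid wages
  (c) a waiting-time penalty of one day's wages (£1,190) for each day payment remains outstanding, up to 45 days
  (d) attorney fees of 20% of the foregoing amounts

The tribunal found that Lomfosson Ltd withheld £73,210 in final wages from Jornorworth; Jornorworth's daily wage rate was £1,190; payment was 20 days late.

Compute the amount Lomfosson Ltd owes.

£292,116

Doubled: 2 × £73,210 = £146,420
Penalty days: min(20, 45) = 20
Waiting-time penalty: 20 × £1,190 = £23,800
Subtotal: £73,210 + £146,420 + £23,800 = £243,430
Attorney fees: 20% of £243,430 = £48,686
Total award: £243,430 + £48,686 = £292,116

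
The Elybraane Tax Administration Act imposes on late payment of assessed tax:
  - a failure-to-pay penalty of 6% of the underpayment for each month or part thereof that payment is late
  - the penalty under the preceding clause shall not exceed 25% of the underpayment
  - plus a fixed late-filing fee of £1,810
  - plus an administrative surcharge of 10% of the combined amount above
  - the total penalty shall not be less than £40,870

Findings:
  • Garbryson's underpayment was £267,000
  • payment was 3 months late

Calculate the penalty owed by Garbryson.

£54,857

Accrued rate: 6% × 3 = 18%, capped at 25% → 18%
Failure-to-pay penalty: 18% of £267,000 = £48,060
Penalty before surcharge: £48,060 + £1,810 = £49,870
Administrative surcharge: 10% of £49,870 = £4,987
Total penalty: £49,870 + £4,987 = £54,857
Minimum £40,870: £54,857 meets the minimum, no increase.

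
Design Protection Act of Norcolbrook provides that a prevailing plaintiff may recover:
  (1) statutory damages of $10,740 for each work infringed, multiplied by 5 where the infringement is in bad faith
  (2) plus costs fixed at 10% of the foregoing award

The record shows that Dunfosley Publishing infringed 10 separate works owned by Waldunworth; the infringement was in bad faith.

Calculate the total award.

$590,700

Statutory damages: 10 × $10,740 = $107,400
Multiplied by 5: 5 × $107,400 = $537,000
Costs: 10% of $537,000 = $53,700
Award plus costs: $537,000 + $53,700 = $590,700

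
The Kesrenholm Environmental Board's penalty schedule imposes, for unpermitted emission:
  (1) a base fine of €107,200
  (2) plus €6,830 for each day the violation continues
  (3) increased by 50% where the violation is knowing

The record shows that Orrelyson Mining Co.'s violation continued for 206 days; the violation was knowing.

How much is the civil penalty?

Per-day component: 206 × €6,830 = €1,406,980
Base plus per-day: €107,200 + €1,406,980 = €1,514,180
Enhancement: 50% of €1,514,180 = €757,090
Enhanced fine: €1,514,180 + €757,090 = €2,271,270

€2,271,270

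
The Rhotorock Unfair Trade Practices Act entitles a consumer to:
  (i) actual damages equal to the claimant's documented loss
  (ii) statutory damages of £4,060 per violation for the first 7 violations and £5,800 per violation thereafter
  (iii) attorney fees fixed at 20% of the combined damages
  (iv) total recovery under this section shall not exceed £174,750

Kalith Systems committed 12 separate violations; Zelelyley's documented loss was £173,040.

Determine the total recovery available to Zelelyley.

First 7 violations: 7 × £4,060 = £28,420
Remaining violations: (12 − 7) × £5,800 = £29,000
Statutory damages: £28,420 + £29,000 = £57,420
Combined damages: £173,040 + £57,420 = £230,460
Attorney fees: 20% of £230,460 = £46,092
Total before cap: £230,460 + £46,092 = £276,552
Cap at £174,750: £276,552 exceeds the cap → £174,750

£174,750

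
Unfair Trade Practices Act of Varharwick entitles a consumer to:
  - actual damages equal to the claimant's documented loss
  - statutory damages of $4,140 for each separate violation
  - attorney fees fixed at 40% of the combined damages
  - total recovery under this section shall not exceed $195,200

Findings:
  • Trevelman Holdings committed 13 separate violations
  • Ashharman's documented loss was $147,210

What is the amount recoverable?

Statutory damages: 13 × $4,140 = $53,820
Combined damages: $147,210 + $53,820 = $201,030
Attorney fees: 40% of $201,030 = $80,412
Total before cap: $201,030 + $80,412 = $281,442
Cap at $195,200: $281,442 exceeds the cap → $195,200

$195,200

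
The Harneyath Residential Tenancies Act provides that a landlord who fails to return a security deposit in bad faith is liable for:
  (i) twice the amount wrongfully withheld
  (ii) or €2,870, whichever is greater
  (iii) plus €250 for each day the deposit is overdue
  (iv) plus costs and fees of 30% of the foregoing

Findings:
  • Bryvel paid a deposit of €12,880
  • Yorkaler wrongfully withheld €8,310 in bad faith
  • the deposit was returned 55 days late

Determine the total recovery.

Recovery: €39,481

Doubled: 2 × €8,310 = €16,620
Minimum €2,870: €16,620 meets the minimum, no increase.
Late-return penalty: 55 × €250 = €13,750
Damages plus late penalty: €16,620 + €13,750 = €30,370
Costs and fees: 30% of €30,370 = €9,111
Total recovery: €30,370 + €9,111 = €39,481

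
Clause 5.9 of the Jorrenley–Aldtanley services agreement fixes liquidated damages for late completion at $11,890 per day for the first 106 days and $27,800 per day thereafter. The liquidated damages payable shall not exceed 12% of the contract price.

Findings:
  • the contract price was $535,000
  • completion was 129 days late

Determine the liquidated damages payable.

First 106 days: 106 × $11,890 = $1,260,340
Remaining days: (129 − 106) × $27,800 = $639,400
Accrued per-day damages: $1,260,340 + $639,400 = $1,899,740
Cap: 12% of $535,000 = $64,200
Cap at $64,200: $1,899,740 exceeds the cap → $64,200

$64,200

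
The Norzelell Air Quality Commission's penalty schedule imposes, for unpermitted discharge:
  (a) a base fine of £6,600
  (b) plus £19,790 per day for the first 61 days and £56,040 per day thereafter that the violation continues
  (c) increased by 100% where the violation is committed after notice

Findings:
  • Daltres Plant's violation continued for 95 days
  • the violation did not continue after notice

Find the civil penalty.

£3,119,150

First 61 days: 61 × £19,790 = £1,207,190
Remaining days: (95 − 61) × £56,040 = £1,905,360
Per-day component: £1,207,190 + £1,905,360 = £3,112,550
Base plus per-day: £6,600 + £3,112,550 = £3,119,150
The violation did not continue after notice: no 100% increase.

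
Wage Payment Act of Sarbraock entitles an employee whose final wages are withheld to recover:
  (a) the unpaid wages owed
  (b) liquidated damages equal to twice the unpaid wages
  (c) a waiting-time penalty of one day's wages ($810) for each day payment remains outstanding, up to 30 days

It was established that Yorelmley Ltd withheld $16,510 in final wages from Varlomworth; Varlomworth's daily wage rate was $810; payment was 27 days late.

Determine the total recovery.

$71,400

Doubled: 2 × $16,510 = $33,020
Penalty days: min(27, 30) = 27
Waiting-time penalty: 27 × $810 = $21,870
Total award: $16,510 + $33,020 + $21,870 = $71,400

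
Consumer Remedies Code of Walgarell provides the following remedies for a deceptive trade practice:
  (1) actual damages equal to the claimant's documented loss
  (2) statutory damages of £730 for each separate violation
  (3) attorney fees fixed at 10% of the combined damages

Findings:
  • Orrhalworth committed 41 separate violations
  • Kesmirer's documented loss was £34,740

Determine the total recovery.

Statutory damages: 41 × £730 = £29,930
Combined damages: £34,740 + £29,930 = £64,670
Attorney fees: 10% of £64,670 = £6,467
Total recovery: £64,670 + £6,467 = £71,137

£71,137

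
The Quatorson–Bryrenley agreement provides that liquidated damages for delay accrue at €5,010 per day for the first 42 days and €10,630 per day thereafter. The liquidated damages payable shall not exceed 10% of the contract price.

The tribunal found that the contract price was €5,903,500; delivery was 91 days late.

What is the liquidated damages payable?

First 42 days: 42 × €5,010 = €210,420
Remaining days: (91 − 42) × €10,630 = €520,870
Accrued per-day damages: €210,420 + €520,870 = €731,290
Cap: 10% of €5,903,500 = €590,350
Cap at €590,350: €731,290 exceeds the cap → €590,350

€590,350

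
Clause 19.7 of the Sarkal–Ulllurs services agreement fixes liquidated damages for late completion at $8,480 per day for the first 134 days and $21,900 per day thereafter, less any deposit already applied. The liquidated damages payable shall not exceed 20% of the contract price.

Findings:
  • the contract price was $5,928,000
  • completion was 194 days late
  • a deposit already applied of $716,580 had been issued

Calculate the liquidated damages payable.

Liquidated damages: $1,185,600

First 134 days: 134 × $8,480 = $1,136,320
Remaining days: (194 − 134) × $21,900 = $1,314,000
Accrued per-day damages: $1,136,320 + $1,314,000 = $2,450,320
Less deposit already applied: $2,450,320 − $716,580 = $1,733,740
Cap: 20% of $5,928,000 = $1,185,600
Cap at $1,185,600: $1,733,740 exceeds the cap → $1,185,600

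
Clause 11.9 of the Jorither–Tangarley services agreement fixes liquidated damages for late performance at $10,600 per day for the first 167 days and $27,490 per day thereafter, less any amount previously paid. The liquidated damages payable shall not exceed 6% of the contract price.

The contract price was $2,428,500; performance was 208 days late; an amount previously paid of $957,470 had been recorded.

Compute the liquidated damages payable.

$145,710

First 167 days: 167 × $10,600 = $1,770,200
Remaining days: (208 − 167) × $27,490 = $1,127,090
Accrued per-day damages: $1,770,200 + $1,127,090 = $2,897,290
Less amount previously paid: $2,897,290 − $957,470 = $1,939,820
Cap: 6% of $2,428,500 = $145,710
Cap at $145,710: $1,939,820 exceeds the cap → $145,710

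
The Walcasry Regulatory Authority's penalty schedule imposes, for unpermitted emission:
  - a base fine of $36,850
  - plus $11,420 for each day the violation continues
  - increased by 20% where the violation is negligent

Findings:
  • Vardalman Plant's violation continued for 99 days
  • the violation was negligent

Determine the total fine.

$1,400,916

Per-day component: 99 × $11,420 = $1,130,580
Base plus per-day: $36,850 + $1,130,580 = $1,167,430
Enhancement: 20% of $1,167,430 = $233,486
Enhanced fine: $1,167,430 + $233,486 = $1,400,916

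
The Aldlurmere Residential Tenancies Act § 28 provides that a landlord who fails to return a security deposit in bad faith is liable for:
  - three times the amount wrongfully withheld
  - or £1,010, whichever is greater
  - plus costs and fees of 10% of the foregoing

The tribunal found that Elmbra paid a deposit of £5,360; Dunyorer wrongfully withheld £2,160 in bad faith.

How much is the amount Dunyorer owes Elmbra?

£7,128

Trebled: 3 × £2,160 = £6,480
Minimum £1,010: £6,480 meets the minimum, no increase.
Costs and fees: 10% of £6,480 = £648
Total recovery: £6,480 + £648 = £7,128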